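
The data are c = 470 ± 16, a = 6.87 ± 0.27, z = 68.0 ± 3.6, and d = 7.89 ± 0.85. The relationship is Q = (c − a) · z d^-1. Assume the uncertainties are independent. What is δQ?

499

Let u = c − a = 463. δu = √(δc² + δa²) = √(256 + 0.0729) = 16.0, so δu/u = 0.0346.
Q is then a monomial in u, z, d:
δQ/Q = √((δu/u)² + (1·δz/z)² + (-1·δd/d)²) = √(0.00119 + 0.00280 + 0.0116) = 0.125
Q = 3990, so δQ = 0.125 × 3990 = 499.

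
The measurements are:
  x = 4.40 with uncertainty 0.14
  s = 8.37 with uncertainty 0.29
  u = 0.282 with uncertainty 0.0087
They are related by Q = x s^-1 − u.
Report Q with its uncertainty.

Let p = x·s^-1 = 0.526. δp/p = √((1·δx/x)² + (-1·δs/s)²) = √(0.00101 + 0.00120) = 0.0470, so δp = 0.0247.
Q = p − u: δQ = √(δp² + δu²) = √(0.000612 + 7.57e-05) = 0.0262
Q = 0.244.

0.244 ± 0.0262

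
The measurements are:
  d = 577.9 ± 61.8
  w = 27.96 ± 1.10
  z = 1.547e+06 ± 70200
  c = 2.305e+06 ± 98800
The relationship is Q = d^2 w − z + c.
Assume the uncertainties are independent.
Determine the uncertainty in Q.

Let p = d^2·w = 9.338e+06. δp/p = √((2·δd/d)² + (1·δw/w)²) = √(0.0457 + 0.00155) = 0.217, so δp = 2.03e+06.
Q = p − z + c: δQ = √(δp² + δz² + δc²) = √(4.12e+12 + 4.93e+09 + 9.76e+09) = 2.03e+06

2.03e+06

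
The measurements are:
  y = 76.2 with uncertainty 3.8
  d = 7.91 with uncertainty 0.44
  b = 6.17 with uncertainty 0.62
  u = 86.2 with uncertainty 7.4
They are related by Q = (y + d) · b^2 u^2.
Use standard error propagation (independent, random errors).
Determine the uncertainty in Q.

Let w = y + d = 84.1. δw = √(δy² + δd²) = √(14.4 + 0.194) = 3.83, so δw/w = 0.0455.
Q is then a monomial in w, b, u:
δQ/Q = √((δw/w)² + (2·δb/b)² + (2·δu/u)²) = √(0.00207 + 0.0404 + 0.0295) = 0.268
Q = 2.38e+07, so δQ = 0.268 × 2.38e+07 = 6.38e+06.

6.38e+06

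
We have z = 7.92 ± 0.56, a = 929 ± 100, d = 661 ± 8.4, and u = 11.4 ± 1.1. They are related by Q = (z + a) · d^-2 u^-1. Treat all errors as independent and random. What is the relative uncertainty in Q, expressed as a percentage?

14.6%

Let w = z + a = 937. δw = √(δz² + δa²) = √(0.314 + 10000) = 100, so δw/w = 0.107.
Q is then a monomial in w, d, u:
δQ/Q = √((δw/w)² + (-2·δd/d)² + (-1·δu/u)²) = √(0.0114 + 0.000646 + 0.00931) = 0.146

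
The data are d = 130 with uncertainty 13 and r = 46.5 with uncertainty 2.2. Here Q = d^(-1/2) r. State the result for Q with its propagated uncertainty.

Q is a product of powers, so relative uncertainties combine in quadrature:
  (−½·δd/d)² = (-0.5×0.100)² = 0.00250;  (1·δr/r)² = (1×0.0473)² = 0.00224
δQ/Q = √(0.00474) = 0.0688
Q = 4.08, so δQ = 0.0688 × 4.08 = 0.281.

4.08 ± 0.281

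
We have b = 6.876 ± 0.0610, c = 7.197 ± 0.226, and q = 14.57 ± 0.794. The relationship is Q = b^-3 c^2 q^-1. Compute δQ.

0.000955

Relative error in a monomial: (δQ/Q)² = Σ (nᵢ · δxᵢ/xᵢ)².
  (-3·δb/b)² = (-3×0.00887)² = 0.000708;  (2·δc/c)² = (2×0.0314)² = 0.00394;  (-1·δq/q)² = (-1×0.0545)² = 0.00297
δQ/Q = √(0.00762) = 0.0873
Q = 0.01094, so δQ = 0.0873 × 0.01094 = 0.000955.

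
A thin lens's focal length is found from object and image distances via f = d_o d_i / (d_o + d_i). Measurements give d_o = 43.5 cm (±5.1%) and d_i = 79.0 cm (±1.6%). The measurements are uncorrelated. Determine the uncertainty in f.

0.936 cm

∂f/∂d_o = (d_i/(d_o+d_i))² = 0.416;  ∂f/∂d_i = (d_o/(d_o+d_i))² = 0.126
δf = √((∂f/∂d_o · δd_o)² + (∂f/∂d_i · δd_i)²) = √(0.851 + 0.0254) = 0.936 cm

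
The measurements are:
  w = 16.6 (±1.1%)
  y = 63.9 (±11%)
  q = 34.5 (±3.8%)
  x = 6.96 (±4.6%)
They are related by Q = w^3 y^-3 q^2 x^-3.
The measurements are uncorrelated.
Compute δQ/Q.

Since Q is a product/quotient, work with relative uncertainties:
  (3·δw/w)² = (3×0.0110)² = 0.00109;  (-3·δy/y)² = (-3×0.110)² = 0.109;  (2·δq/q)² = (2×0.0380)² = 0.00578;  (-3·δx/x)² = (-3×0.0460)² = 0.0190
δQ/Q = √(0.135) = 0.367

0.367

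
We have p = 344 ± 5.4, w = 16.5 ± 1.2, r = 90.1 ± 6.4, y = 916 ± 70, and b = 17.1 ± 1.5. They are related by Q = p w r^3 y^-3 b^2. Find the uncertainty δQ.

579

Q is a product of powers, so relative uncertainties combine in quadrature:
  (1·δp/p)² = (1×0.0157)² = 0.000246;  (1·δw/w)² = (1×0.0727)² = 0.00529;  (3·δr/r)² = (3×0.0710)² = 0.0454;  (-3·δy/y)² = (-3×0.0764)² = 0.0526;  (2·δb/b)² = (2×0.0877)² = 0.0308
δQ/Q = √(0.134) = 0.366
Q = 1580, so δQ = 0.366 × 1580 = 579.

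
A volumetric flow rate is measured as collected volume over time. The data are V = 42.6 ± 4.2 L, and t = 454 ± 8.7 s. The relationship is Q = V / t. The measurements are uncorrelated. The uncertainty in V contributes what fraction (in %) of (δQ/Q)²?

96.4%

(δQ/Q)² = (1·δV/V)² + (-1·δt/t)²
  V term: (1×0.0986)² = 0.00972
  t term: (-1×0.0192)² = 0.000367
Total = 0.0101. Share from V = 0.00972/0.0101 = 0.964.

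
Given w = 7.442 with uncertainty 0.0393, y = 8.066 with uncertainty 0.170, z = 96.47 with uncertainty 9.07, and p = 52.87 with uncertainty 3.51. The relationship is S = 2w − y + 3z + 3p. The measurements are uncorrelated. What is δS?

29.2

Absolute uncertainties add in quadrature for a linear combination:
  (2·δw)² = 0.00618;  (δy)² = 0.0289;  (3·δz)² = 740;  (3·δp)² = 111
δS = √(851) = 29.2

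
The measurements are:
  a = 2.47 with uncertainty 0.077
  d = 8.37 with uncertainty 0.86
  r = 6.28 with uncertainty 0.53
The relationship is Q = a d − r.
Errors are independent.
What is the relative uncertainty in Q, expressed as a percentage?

Let p = a·d = 20.7. δp/p = √((1·δa/a)² + (1·δd/d)²) = √(0.000972 + 0.0106) = 0.107, so δp = 2.22.
Q = p − r: δQ = √(δp² + δr²) = √(4.93 + 0.281) = 2.28
Q = 14.4, so δQ/Q = 2.28/14.4 = 0.159.

15.9%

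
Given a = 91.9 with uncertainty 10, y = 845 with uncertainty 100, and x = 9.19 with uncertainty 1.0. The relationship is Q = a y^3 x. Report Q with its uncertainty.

Q is a product of powers, so relative uncertainties combine in quadrature:
  (1·δa/a)² = (1×0.109)² = 0.0118;  (3·δy/y)² = (3×0.118)² = 0.126;  (1·δx/x)² = (1×0.109)² = 0.0118
δQ/Q = √(0.150) = 0.387
Q = 5.1e+11, so δQ = 0.387 × 5.1e+11 = 1.97e+11.

(5.10 ± 1.97) × 10^11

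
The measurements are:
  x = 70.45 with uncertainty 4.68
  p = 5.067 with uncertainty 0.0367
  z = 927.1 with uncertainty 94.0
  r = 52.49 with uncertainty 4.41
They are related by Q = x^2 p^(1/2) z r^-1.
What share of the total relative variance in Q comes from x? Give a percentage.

50.4%

(δQ/Q)² = (2·δx/x)² + (½·δp/p)² + (1·δz/z)² + (-1·δr/r)²
  x term: (2×0.0664)² = 0.0177
  p term: (0.5×0.00724)² = 1.31e-05
  z term: (1×0.101)² = 0.0103
  r term: (-1×0.0840)² = 0.00706
Total = 0.0350. Share from x = 0.0177/0.0350 = 0.504.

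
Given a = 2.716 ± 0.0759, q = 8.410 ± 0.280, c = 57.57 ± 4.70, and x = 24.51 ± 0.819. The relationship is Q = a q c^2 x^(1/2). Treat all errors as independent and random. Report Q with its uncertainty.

374800 ± 63600

For a monomial Q ∝ a, q, c^2, x^(1/2), fractional errors add in quadrature:
  (1·δa/a)² = (1×0.0279)² = 0.000781;  (1·δq/q)² = (1×0.0333)² = 0.00111;  (2·δc/c)² = (2×0.0816)² = 0.0267;  (½·δx/x)² = (0.5×0.0334)² = 0.000279
δQ/Q = √(0.0288) = 0.170
Q = 374800, so δQ = 0.170 × 374800 = 63600.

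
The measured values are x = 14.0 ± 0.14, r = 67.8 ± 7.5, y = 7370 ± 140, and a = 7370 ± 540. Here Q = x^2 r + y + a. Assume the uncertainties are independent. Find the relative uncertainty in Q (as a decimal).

0.0569

Let p = x^2·r = 13300. δp/p = √((2·δx/x)² + (1·δr/r)²) = √(0.000400 + 0.0122) = 0.112, so δp = 1490.
Q = p + y + a: δQ = √(δp² + δy² + δa²) = √(2.23e+06 + 19600 + 2.92e+05) = 1590
Q = 28000, so δQ/Q = 1590/28000 = 0.0569.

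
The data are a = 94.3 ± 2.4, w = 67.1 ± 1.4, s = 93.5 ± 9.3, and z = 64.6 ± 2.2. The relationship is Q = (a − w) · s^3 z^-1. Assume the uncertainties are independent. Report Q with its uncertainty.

(3.44 ± 1.09) × 10^5

Let u = a − w = 27.2. δu = √(δa² + δw²) = √(5.76 + 1.96) = 2.78, so δu/u = 0.102.
Q is then a monomial in u, s, z:
δQ/Q = √((δu/u)² + (3·δs/s)² + (-1·δz/z)²) = √(0.0104 + 0.0890 + 0.00116) = 0.317
Q = 3.44e+05, so δQ = 0.317 × 3.44e+05 = 1.09e+05.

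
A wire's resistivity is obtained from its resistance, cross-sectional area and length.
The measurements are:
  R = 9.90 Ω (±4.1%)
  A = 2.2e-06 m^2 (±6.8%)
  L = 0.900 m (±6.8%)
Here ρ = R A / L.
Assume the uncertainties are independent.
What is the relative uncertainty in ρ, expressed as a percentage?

10.5%

For a monomial ρ ∝ R, A, L^-1, fractional errors add in quadrature:
  (1·δR/R)² = (1×0.0410)² = 0.00168;  (1·δA/A)² = (1×0.0680)² = 0.00462;  (-1·δL/L)² = (-1×0.0680)² = 0.00462
δρ/ρ = √(0.0109) = 0.105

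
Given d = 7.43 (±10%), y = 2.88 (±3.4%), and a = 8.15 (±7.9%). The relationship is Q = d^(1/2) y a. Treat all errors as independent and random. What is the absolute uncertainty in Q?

6.36

Each factor contributes (exponent × relative error)² to (δQ/Q)²:
  (½·δd/d)² = (0.5×0.100)² = 0.00250;  (1·δy/y)² = (1×0.0340)² = 0.00116;  (1·δa/a)² = (1×0.0790)² = 0.00624
δQ/Q = √(0.00990) = 0.0995
Q = 64.0, so δQ = 0.0995 × 64.0 = 6.36.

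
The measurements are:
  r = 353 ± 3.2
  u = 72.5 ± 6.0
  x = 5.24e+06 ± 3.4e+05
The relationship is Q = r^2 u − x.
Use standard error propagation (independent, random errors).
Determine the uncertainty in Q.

8.38e+05

Let p = r^2·u = 9.03e+06. δp/p = √((2·δr/r)² + (1·δu/u)²) = √(0.000329 + 0.00685) = 0.0847, so δp = 7.65e+05.
Q = p − x: δQ = √(δp² + δx²) = √(5.86e+11 + 1.16e+11) = 8.38e+05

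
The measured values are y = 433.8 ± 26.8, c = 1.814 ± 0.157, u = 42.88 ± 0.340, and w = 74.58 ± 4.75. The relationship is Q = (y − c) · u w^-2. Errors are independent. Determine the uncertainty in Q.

Let h = y − c = 432.0. δh = √(δy² + δc²) = √(718 + 0.0246) = 26.8, so δh/h = 0.0620.
Q is then a monomial in h, u, w:
δQ/Q = √((δh/h)² + (1·δu/u)² + (-2·δw/w)²) = √(0.00385 + 6.29e-05 + 0.0162) = 0.142
Q = 3.330, so δQ = 0.142 × 3.330 = 0.473.

0.473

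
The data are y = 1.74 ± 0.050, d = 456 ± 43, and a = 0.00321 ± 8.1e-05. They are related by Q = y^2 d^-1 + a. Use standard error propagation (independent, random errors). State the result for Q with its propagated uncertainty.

0.00985 ± 0.000738

Let p = y^2·d^-1 = 0.00664. δp/p = √((2·δy/y)² + (-1·δd/d)²) = √(0.00330 + 0.00889) = 0.110, so δp = 0.000733.
Q = p + a: δQ = √(δp² + δa²) = √(5.38e-07 + 6.56e-09) = 0.000738
Q = 0.00985.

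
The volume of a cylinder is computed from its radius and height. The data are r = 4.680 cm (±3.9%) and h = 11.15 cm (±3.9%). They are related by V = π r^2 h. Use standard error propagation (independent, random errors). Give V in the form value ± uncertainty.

767.2 ± 66.9 cm^3

For a monomial V ∝ r^2, h, fractional errors add in quadrature:
  (2·δr/r)² = (2×0.0390)² = 0.00608;  (1·δh/h)² = (1×0.0390)² = 0.00152
δV/V = √(0.00760) = 0.0872
V = 767.2 cm^3, so δV = 0.0872 × 767.2 = 66.9 cm^3.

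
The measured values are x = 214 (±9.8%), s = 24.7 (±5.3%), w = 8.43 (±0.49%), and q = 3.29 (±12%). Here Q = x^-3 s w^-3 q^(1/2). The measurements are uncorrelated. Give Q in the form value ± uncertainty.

(7.63 ± 2.33) × 10^-9

Products/powers → add relative errors in quadrature, weighted by exponent:
  (-3·δx/x)² = (-3×0.0980)² = 0.0864;  (1·δs/s)² = (1×0.0530)² = 0.00281;  (-3·δw/w)² = (-3×0.00490)² = 0.000216;  (½·δq/q)² = (0.5×0.120)² = 0.00360
δQ/Q = √(0.0931) = 0.305
Q = 7.63e-09, so δQ = 0.305 × 7.63e-09 = 2.33e-09.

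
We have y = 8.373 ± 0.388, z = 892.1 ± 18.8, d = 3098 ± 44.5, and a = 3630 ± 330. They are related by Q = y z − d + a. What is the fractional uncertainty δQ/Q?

0.0632

Let p = y·z = 7470. δp/p = √((1·δy/y)² + (1·δz/z)²) = √(0.00215 + 0.000444) = 0.0509, so δp = 380.
Q = p − d + a: δQ = √(δp² + δd² + δa²) = √(1.45e+05 + 1980 + 1.09e+05) = 505
Q = 8002, so δQ/Q = 505/8002 = 0.0632.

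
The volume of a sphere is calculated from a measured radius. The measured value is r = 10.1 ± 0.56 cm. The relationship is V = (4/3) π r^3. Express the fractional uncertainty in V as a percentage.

Each factor contributes (exponent × relative error)² to (δV/V)²:
  (3·δr/r)² = (3×0.0554)² = 0.0277
δV/V = √(0.0277) = 0.166

16.6%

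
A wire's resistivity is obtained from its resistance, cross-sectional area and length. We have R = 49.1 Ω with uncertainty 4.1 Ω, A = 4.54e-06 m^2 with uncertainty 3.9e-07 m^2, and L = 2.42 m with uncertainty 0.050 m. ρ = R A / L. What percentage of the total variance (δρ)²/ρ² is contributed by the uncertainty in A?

49.9%

(δρ/ρ)² = (1·δR/R)² + (1·δA/A)² + (-1·δL/L)²
  R term: (1×0.0835)² = 0.00697
  A term: (1×0.0859)² = 0.00738
  L term: (-1×0.0207)² = 0.000427
Total = 0.0148. Share from A = 0.00738/0.0148 = 0.499.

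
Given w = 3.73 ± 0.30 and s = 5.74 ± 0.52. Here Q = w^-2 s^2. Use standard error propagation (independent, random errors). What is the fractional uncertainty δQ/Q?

Products/powers → add relative errors in quadrature, weighted by exponent:
  (-2·δw/w)² = (-2×0.0804)² = 0.0259;  (2·δs/s)² = (2×0.0906)² = 0.0328
δQ/Q = √(0.0587) = 0.242

0.242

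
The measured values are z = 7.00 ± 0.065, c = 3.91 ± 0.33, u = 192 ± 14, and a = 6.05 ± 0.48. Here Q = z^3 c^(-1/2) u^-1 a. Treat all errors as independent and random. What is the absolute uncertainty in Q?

0.651

For a monomial Q ∝ z^3, c^(-1/2), u^-1, a, fractional errors add in quadrature:
  (3·δz/z)² = (3×0.00929)² = 0.000776;  (−½·δc/c)² = (-0.5×0.0844)² = 0.00178;  (-1·δu/u)² = (-1×0.0729)² = 0.00532;  (1·δa/a)² = (1×0.0793)² = 0.00629
δQ/Q = √(0.0142) = 0.119
Q = 5.47, so δQ = 0.119 × 5.47 = 0.651.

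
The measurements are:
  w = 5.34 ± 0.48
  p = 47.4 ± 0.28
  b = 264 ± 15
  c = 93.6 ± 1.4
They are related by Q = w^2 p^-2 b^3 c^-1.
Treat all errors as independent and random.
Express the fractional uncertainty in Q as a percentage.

24.8%

Products/powers → add relative errors in quadrature, weighted by exponent:
  (2·δw/w)² = (2×0.0899)² = 0.0323;  (-2·δp/p)² = (-2×0.00591)² = 0.000140;  (3·δb/b)² = (3×0.0568)² = 0.0291;  (-1·δc/c)² = (-1×0.0150)² = 0.000224
δQ/Q = √(0.0617) = 0.248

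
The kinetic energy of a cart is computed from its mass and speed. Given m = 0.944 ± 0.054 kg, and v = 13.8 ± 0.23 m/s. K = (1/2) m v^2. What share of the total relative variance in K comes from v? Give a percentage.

(δK/K)² = (1·δm/m)² + (2·δv/v)²
  m term: (1×0.0572)² = 0.00327
  v term: (2×0.0167)² = 0.00111
Total = 0.00438. Share from v = 0.00111/0.00438 = 0.253.

25.3%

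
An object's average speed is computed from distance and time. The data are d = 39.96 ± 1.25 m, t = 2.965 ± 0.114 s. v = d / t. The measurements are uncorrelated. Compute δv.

0.668 m/s

v is a product of powers, so relative uncertainties combine in quadrature:
  (1·δd/d)² = (1×0.0313)² = 0.000979;  (-1·δt/t)² = (-1×0.0384)² = 0.00148
δv/v = √(0.00246) = 0.0496
v = 13.48 m/s, so δv = 0.0496 × 13.48 = 0.668 m/s.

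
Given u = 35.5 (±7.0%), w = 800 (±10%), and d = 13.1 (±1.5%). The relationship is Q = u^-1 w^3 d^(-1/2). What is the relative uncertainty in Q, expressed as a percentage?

30.8%

Each factor contributes (exponent × relative error)² to (δQ/Q)²:
  (-1·δu/u)² = (-1×0.0700)² = 0.00490;  (3·δw/w)² = (3×0.100)² = 0.0900;  (−½·δd/d)² = (-0.5×0.0150)² = 5.62e-05
δQ/Q = √(0.0950) = 0.308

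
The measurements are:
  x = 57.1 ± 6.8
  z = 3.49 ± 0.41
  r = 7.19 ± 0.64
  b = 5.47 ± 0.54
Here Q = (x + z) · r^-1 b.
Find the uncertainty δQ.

8.03

Let u = x + z = 60.6. δu = √(δx² + δz²) = √(46.2 + 0.168) = 6.81, so δu/u = 0.112.
Q is then a monomial in u, r, b:
δQ/Q = √((δu/u)² + (-1·δr/r)² + (1·δb/b)²) = √(0.0126 + 0.00792 + 0.00975) = 0.174
Q = 46.1, so δQ = 0.174 × 46.1 = 8.03.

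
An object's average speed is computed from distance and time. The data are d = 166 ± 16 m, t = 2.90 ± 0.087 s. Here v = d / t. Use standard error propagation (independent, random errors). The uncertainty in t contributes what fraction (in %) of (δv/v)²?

(δv/v)² = (1·δd/d)² + (-1·δt/t)²
  d term: (1×0.0964)² = 0.00929
  t term: (-1×0.0300)² = 0.000900
Total = 0.0102. Share from t = 0.000900/0.0102 = 0.0883.

8.83%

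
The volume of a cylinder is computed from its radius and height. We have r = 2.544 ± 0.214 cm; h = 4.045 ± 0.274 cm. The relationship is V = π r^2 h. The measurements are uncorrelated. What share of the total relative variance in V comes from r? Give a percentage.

(δV/V)² = (2·δr/r)² + (1·δh/h)²
  r term: (2×0.0841)² = 0.0283
  h term: (1×0.0677)² = 0.00459
Total = 0.0329. Share from r = 0.0283/0.0329 = 0.861.

86.1%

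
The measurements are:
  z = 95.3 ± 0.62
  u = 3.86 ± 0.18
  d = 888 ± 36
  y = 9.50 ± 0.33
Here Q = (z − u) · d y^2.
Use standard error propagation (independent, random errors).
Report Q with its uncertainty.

Let w = z − u = 91.4. δw = √(δz² + δu²) = √(0.384 + 0.0324) = 0.646, so δw/w = 0.00706.
Q is then a monomial in w, d, y:
δQ/Q = √((δw/w)² + (1·δd/d)² + (2·δy/y)²) = √(4.98e-05 + 0.00164 + 0.00483) = 0.0807
Q = 7.33e+06, so δQ = 0.0807 × 7.33e+06 = 5.92e+05.

(7.33 ± 0.592) × 10^6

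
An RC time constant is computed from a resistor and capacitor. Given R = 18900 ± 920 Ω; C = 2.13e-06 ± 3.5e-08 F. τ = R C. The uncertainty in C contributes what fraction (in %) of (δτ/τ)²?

(δτ/τ)² = (1·δR/R)² + (1·δC/C)²
  R term: (1×0.0487)² = 0.00237
  C term: (1×0.0164)² = 0.000270
Total = 0.00264. Share from C = 0.000270/0.00264 = 0.102.

10.2%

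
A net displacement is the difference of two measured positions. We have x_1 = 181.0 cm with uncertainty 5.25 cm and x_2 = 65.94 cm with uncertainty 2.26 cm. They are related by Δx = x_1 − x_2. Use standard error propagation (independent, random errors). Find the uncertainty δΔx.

5.72 cm

Absolute uncertainties add in quadrature for a linear combination:
  (δx_1)² = 27.6;  (δx_2)² = 5.11
δΔx = √(32.7) = 5.72 cm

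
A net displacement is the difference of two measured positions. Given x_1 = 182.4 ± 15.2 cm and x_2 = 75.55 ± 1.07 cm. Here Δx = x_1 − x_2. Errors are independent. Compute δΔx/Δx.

Absolute uncertainties add in quadrature for a linear combination:
  (δx_1)² = 231;  (δx_2)² = 1.14
δΔx = √(232) = 15.2 cm
Δx = 106.9 cm, so δΔx/Δx = 15.2/106.9 = 0.143.

0.143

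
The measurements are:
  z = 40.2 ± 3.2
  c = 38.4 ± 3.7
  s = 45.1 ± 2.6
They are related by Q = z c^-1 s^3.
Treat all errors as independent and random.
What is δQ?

20500

Products/powers → add relative errors in quadrature, weighted by exponent:
  (1·δz/z)² = (1×0.0796)² = 0.00634;  (-1·δc/c)² = (-1×0.0964)² = 0.00928;  (3·δs/s)² = (3×0.0576)² = 0.0299
δQ/Q = √(0.0455) = 0.213
Q = 96000, so δQ = 0.213 × 96000 = 20500.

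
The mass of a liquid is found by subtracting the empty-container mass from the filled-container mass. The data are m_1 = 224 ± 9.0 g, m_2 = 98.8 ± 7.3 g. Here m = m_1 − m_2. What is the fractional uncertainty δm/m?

0.0926

m is a linear combination, so absolute uncertainties add in quadrature:
  (δm_1)² = 81.0;  (δm_2)² = 53.3
δm = √(134) = 11.6 g
m = 125 g, so δm/m = 11.6/125 = 0.0926.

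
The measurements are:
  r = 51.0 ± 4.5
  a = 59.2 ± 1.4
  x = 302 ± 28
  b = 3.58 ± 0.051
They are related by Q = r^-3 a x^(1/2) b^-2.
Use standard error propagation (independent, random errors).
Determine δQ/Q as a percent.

27.1%

For a monomial Q ∝ r^-3, a, x^(1/2), b^-2, fractional errors add in quadrature:
  (-3·δr/r)² = (-3×0.0882)² = 0.0701;  (1·δa/a)² = (1×0.0236)² = 0.000559;  (½·δx/x)² = (0.5×0.0927)² = 0.00215;  (-2·δb/b)² = (-2×0.0142)² = 0.000812
δQ/Q = √(0.0736) = 0.271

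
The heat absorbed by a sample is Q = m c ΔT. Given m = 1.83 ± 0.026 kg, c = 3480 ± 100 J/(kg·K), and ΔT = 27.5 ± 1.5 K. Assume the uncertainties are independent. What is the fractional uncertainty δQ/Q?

Since Q is a product/quotient, work with relative uncertainties:
  (1·δm/m)² = (1×0.0142)² = 0.000202;  (1·δc/c)² = (1×0.0287)² = 0.000826;  (1·δΔT/ΔT)² = (1×0.0545)² = 0.00298
δQ/Q = √(0.00400) = 0.0633

0.0633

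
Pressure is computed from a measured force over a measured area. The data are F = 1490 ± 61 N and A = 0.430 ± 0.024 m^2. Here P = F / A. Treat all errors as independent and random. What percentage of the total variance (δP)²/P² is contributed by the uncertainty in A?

65.0%

(δP/P)² = (1·δF/F)² + (-1·δA/A)²
  F term: (1×0.0409)² = 0.00168
  A term: (-1×0.0558)² = 0.00312
Total = 0.00479. Share from A = 0.00312/0.00479 = 0.650.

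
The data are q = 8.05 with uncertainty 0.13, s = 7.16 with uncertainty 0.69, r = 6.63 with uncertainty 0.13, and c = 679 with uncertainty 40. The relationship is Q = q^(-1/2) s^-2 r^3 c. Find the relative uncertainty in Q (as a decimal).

0.210

For a monomial Q ∝ q^(-1/2), s^-2, r^3, c, fractional errors add in quadrature:
  (−½·δq/q)² = (-0.5×0.0161)² = 6.52e-05;  (-2·δs/s)² = (-2×0.0964)² = 0.0371;  (3·δr/r)² = (3×0.0196)² = 0.00346;  (1·δc/c)² = (1×0.0589)² = 0.00347
δQ/Q = √(0.0441) = 0.210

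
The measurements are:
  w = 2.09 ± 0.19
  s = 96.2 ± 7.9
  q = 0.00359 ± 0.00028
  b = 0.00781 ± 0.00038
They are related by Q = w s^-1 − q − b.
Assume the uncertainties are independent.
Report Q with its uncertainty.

Let p = w·s^-1 = 0.0217. δp/p = √((1·δw/w)² + (-1·δs/s)²) = √(0.00826 + 0.00674) = 0.123, so δp = 0.00266.
Q = p − q − b: δQ = √(δp² + δq² + δb²) = √(7.08e-06 + 7.84e-08 + 1.44e-07) = 0.00270
Q = 0.0103.

0.0103 ± 0.00270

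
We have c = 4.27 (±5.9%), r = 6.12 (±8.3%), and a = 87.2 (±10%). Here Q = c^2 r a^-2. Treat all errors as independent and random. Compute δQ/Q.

0.247

Products/powers → add relative errors in quadrature, weighted by exponent:
  (2·δc/c)² = (2×0.0590)² = 0.0139;  (1·δr/r)² = (1×0.0830)² = 0.00689;  (-2·δa/a)² = (-2×0.100)² = 0.0400
δQ/Q = √(0.0608) = 0.247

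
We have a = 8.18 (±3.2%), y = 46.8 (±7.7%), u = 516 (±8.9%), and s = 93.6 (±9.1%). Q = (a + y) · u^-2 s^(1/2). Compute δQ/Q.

Let w = a + y = 55.0. δw = √(δa² + δy²) = √(0.0685 + 13.0) = 3.61, so δw/w = 0.0657.
Q is then a monomial in w, u, s:
δQ/Q = √((δw/w)² + (-2·δu/u)² + (½·δs/s)²) = √(0.00432 + 0.0317 + 0.00207) = 0.195

0.195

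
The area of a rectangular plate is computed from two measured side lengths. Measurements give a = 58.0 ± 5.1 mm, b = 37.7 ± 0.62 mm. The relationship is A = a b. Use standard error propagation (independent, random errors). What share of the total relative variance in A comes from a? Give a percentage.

(δA/A)² = (1·δa/a)² + (1·δb/b)²
  a term: (1×0.0879)² = 0.00773
  b term: (1×0.0164)² = 0.000270
Total = 0.00800. Share from a = 0.00773/0.00800 = 0.966.

96.6%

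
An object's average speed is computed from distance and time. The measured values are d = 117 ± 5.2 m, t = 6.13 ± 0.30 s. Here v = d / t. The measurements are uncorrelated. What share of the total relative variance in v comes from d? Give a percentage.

45.2%

(δv/v)² = (1·δd/d)² + (-1·δt/t)²
  d term: (1×0.0444)² = 0.00198
  t term: (-1×0.0489)² = 0.00240
Total = 0.00437. Share from d = 0.00198/0.00437 = 0.452.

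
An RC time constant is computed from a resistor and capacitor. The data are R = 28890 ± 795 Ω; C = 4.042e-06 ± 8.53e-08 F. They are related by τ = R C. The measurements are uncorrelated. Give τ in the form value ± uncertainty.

τ is a product of powers, so relative uncertainties combine in quadrature:
  (1·δR/R)² = (1×0.0275)² = 0.000757;  (1·δC/C)² = (1×0.0211)² = 0.000445
δτ/τ = √(0.00120) = 0.0347
τ = 0.1168 s, so δτ = 0.0347 × 0.1168 = 0.00405 s.

0.1168 ± 0.00405 s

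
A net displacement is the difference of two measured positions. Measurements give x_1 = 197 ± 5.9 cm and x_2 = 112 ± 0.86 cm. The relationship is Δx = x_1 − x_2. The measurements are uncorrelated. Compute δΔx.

5.96 cm

Sums and differences: (δΔx)² = Σ (cᵢ δxᵢ)².
  (δx_1)² = 34.8;  (δx_2)² = 0.740
δΔx = √(35.5) = 5.96 cm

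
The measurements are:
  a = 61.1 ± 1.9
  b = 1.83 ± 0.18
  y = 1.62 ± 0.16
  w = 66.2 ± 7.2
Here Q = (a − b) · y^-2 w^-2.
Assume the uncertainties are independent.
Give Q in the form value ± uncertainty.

0.00515 ± 0.00152

Let u = a − b = 59.3. δu = √(δa² + δb²) = √(3.61 + 0.0324) = 1.91, so δu/u = 0.0322.
Q is then a monomial in u, y, w:
δQ/Q = √((δu/u)² + (-2·δy/y)² + (-2·δw/w)²) = √(0.00104 + 0.0390 + 0.0473) = 0.296
Q = 0.00515, so δQ = 0.296 × 0.00515 = 0.00152.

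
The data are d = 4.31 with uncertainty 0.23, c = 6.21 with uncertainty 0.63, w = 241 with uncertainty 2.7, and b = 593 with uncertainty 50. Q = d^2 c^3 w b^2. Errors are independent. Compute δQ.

1.37e+11

Each factor contributes (exponent × relative error)² to (δQ/Q)²:
  (2·δd/d)² = (2×0.0534)² = 0.0114;  (3·δc/c)² = (3×0.101)² = 0.0926;  (1·δw/w)² = (1×0.0112)² = 0.000126;  (2·δb/b)² = (2×0.0843)² = 0.0284
δQ/Q = √(0.133) = 0.364
Q = 3.77e+11, so δQ = 0.364 × 3.77e+11 = 1.37e+11.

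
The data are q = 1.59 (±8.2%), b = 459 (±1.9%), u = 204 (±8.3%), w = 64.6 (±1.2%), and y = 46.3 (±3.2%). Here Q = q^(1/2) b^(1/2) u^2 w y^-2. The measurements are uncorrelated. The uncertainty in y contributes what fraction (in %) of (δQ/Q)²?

12.2%

(δQ/Q)² = (½·δq/q)² + (½·δb/b)² + (2·δu/u)² + (1·δw/w)² + (-2·δy/y)²
  q term: (0.5×0.0820)² = 0.00168
  b term: (0.5×0.0190)² = 9.02e-05
  u term: (2×0.0830)² = 0.0276
  w term: (1×0.0120)² = 0.000144
  y term: (-2×0.0320)² = 0.00410
Total = 0.0336. Share from y = 0.00410/0.0336 = 0.122.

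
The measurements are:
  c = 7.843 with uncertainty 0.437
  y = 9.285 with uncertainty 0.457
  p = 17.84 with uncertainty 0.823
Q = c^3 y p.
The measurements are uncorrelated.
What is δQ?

14400

Q is a product of powers, so relative uncertainties combine in quadrature:
  (3·δc/c)² = (3×0.0557)² = 0.0279;  (1·δy/y)² = (1×0.0492)² = 0.00242;  (1·δp/p)² = (1×0.0461)² = 0.00213
δQ/Q = √(0.0325) = 0.180
Q = 79910, so δQ = 0.180 × 79910 = 14400.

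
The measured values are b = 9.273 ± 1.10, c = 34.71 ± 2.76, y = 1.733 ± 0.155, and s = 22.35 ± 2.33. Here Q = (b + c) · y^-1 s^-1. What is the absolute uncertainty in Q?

0.174

Let u = b + c = 43.98. δu = √(δb² + δc²) = √(1.21 + 7.62) = 2.97, so δu/u = 0.0676.
Q is then a monomial in u, y, s:
δQ/Q = √((δu/u)² + (-1·δy/y)² + (-1·δs/s)²) = √(0.00456 + 0.00800 + 0.0109) = 0.153
Q = 1.136, so δQ = 0.153 × 1.136 = 0.174.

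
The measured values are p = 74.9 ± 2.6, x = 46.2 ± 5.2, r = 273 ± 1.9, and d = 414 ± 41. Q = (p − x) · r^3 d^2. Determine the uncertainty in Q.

Let u = p − x = 28.7. δu = √(δp² + δx²) = √(6.76 + 27.0) = 5.81, so δu/u = 0.203.
Q is then a monomial in u, r, d:
δQ/Q = √((δu/u)² + (3·δr/r)² + (2·δd/d)²) = √(0.0410 + 0.000436 + 0.0392) = 0.284
Q = 1e+14, so δQ = 0.284 × 1e+14 = 2.84e+13.

2.84e+13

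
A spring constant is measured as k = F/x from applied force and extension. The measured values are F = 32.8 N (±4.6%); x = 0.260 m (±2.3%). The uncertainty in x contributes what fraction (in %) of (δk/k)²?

(δk/k)² = (1·δF/F)² + (-1·δx/x)²
  F term: (1×0.0460)² = 0.00212
  x term: (-1×0.0230)² = 0.000529
Total = 0.00264. Share from x = 0.000529/0.00264 = 0.200.

20.0%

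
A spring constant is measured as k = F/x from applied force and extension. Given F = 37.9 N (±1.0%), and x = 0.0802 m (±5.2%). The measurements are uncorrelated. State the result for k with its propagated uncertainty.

473 ± 25.0 N/m

For a monomial k ∝ F, x^-1, fractional errors add in quadrature:
  (1·δF/F)² = (1×0.0100)² = 0.000100;  (-1·δx/x)² = (-1×0.0520)² = 0.00270
δk/k = √(0.00280) = 0.0530
k = 473 N/m, so δk = 0.0530 × 473 = 25.0 N/m.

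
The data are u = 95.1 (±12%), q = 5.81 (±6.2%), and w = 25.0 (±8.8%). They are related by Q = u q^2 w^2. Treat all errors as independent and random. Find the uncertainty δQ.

Relative error in a monomial: (δQ/Q)² = Σ (nᵢ · δxᵢ/xᵢ)².
  (1·δu/u)² = (1×0.120)² = 0.0144;  (2·δq/q)² = (2×0.0620)² = 0.0154;  (2·δw/w)² = (2×0.0880)² = 0.0310
δQ/Q = √(0.0608) = 0.246
Q = 2.01e+06, so δQ = 0.246 × 2.01e+06 = 4.95e+05.

4.95e+05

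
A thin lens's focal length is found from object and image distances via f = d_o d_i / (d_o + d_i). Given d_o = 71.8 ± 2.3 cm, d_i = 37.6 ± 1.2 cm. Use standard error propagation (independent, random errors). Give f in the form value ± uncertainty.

∂f/∂d_o = (d_i/(d_o+d_i))² = 0.118;  ∂f/∂d_i = (d_o/(d_o+d_i))² = 0.431
δf = √((∂f/∂d_o · δd_o)² + (∂f/∂d_i · δd_i)²) = √(0.0738 + 0.267) = 0.584 cm
f = 24.7 cm.

24.7 ± 0.584 cm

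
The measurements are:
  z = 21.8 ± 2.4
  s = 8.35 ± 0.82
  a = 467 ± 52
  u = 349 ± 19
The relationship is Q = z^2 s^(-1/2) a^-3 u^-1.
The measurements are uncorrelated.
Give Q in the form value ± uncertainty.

Q is a product of powers, so relative uncertainties combine in quadrature:
  (2·δz/z)² = (2×0.110)² = 0.0485;  (−½·δs/s)² = (-0.5×0.0982)² = 0.00241;  (-3·δa/a)² = (-3×0.111)² = 0.112;  (-1·δu/u)² = (-1×0.0544)² = 0.00296
δQ/Q = √(0.165) = 0.407
Q = 4.63e-09, so δQ = 0.407 × 4.63e-09 = 1.88e-09.

(4.63 ± 1.88) × 10^-9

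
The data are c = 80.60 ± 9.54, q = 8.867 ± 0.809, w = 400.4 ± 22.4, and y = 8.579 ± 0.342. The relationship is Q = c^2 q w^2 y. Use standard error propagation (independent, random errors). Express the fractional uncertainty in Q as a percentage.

Q is a product of powers, so relative uncertainties combine in quadrature:
  (2·δc/c)² = (2×0.118)² = 0.0560;  (1·δq/q)² = (1×0.0912)² = 0.00832;  (2·δw/w)² = (2×0.0559)² = 0.0125;  (1·δy/y)² = (1×0.0399)² = 0.00159
δQ/Q = √(0.0785) = 0.280

28.0%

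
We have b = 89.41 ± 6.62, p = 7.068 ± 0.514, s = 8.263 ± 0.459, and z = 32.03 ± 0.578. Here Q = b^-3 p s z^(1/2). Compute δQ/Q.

Each factor contributes (exponent × relative error)² to (δQ/Q)²:
  (-3·δb/b)² = (-3×0.0740)² = 0.0493;  (1·δp/p)² = (1×0.0727)² = 0.00529;  (1·δs/s)² = (1×0.0555)² = 0.00309;  (½·δz/z)² = (0.5×0.0180)² = 8.14e-05
δQ/Q = √(0.0578) = 0.240

0.240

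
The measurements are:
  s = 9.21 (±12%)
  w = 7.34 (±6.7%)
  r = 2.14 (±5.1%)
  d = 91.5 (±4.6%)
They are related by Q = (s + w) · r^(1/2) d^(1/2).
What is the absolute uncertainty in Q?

Let u = s + w = 16.6. δu = √(δs² + δw²) = √(1.22 + 0.242) = 1.21, so δu/u = 0.0731.
Q is then a monomial in u, r, d:
δQ/Q = √((δu/u)² + (½·δr/r)² + (½·δd/d)²) = √(0.00534 + 0.000650 + 0.000529) = 0.0808
Q = 232, so δQ = 0.0808 × 232 = 18.7.

18.7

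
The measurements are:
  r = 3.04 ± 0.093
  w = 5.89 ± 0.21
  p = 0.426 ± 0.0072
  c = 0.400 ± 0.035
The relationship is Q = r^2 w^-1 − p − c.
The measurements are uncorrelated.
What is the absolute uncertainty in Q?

Let h = r^2·w^-1 = 1.57. δh/h = √((2·δr/r)² + (-1·δw/w)²) = √(0.00374 + 0.00127) = 0.0708, so δh = 0.111.
Q = h − p − c: δQ = √(δh² + δp² + δc²) = √(0.0123 + 5.18e-05 + 0.00123) = 0.117

0.117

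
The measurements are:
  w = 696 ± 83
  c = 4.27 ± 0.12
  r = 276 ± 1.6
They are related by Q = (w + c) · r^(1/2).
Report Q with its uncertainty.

11600 ± 1380

Let u = w + c = 700. δu = √(δw² + δc²) = √(6890 + 0.0144) = 83.0, so δu/u = 0.119.
Q is then a monomial in u, r:
δQ/Q = √((δu/u)² + (½·δr/r)²) = √(0.0140 + 8.4e-06) = 0.119
Q = 11600, so δQ = 0.119 × 11600 = 1380.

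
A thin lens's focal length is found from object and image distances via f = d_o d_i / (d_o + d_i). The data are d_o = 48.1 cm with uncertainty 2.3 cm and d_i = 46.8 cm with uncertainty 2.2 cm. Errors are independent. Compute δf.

∂f/∂d_o = (d_i/(d_o+d_i))² = 0.243;  ∂f/∂d_i = (d_o/(d_o+d_i))² = 0.257
δf = √((∂f/∂d_o · δd_o)² + (∂f/∂d_i · δd_i)²) = √(0.313 + 0.319) = 0.795 cm

0.795 cm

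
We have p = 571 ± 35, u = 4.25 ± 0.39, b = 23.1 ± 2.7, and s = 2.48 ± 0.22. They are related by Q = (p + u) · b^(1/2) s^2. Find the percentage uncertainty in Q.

Let w = p + u = 575. δw = √(δp² + δu²) = √(1220 + 0.152) = 35.0, so δw/w = 0.0608.
Q is then a monomial in w, b, s:
δQ/Q = √((δw/w)² + (½·δb/b)² + (2·δs/s)²) = √(0.00370 + 0.00342 + 0.0315) = 0.196

19.6%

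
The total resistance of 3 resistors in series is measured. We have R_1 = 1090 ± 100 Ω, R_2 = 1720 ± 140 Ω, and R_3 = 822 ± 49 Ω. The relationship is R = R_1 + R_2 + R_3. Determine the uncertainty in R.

179 Ω

Sums and differences: (δR)² = Σ (cᵢ δxᵢ)².
  (δR_1)² = 10000;  (δR_2)² = 19600;  (δR_3)² = 2400
δR = √(32000) = 179 Ω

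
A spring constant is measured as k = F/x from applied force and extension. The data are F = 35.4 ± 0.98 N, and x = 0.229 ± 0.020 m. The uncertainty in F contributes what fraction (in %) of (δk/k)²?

9.13%

(δk/k)² = (1·δF/F)² + (-1·δx/x)²
  F term: (1×0.0277)² = 0.000766
  x term: (-1×0.0873)² = 0.00763
Total = 0.00839. Share from F = 0.000766/0.00839 = 0.0913.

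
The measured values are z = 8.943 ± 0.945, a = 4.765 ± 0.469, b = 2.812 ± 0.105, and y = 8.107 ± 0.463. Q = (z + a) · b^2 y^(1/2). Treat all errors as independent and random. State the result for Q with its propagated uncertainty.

308.6 ± 34.3

Let u = z + a = 13.71. δu = √(δz² + δa²) = √(0.893 + 0.220) = 1.05, so δu/u = 0.0770.
Q is then a monomial in u, b, y:
δQ/Q = √((δu/u)² + (2·δb/b)² + (½·δy/y)²) = √(0.00592 + 0.00558 + 0.000815) = 0.111
Q = 308.6, so δQ = 0.111 × 308.6 = 34.3.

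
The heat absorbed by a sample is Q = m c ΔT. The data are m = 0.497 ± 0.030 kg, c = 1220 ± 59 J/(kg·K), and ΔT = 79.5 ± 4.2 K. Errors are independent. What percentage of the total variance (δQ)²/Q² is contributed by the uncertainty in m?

(δQ/Q)² = (1·δm/m)² + (1·δc/c)² + (1·δΔT/ΔT)²
  m term: (1×0.0604)² = 0.00364
  c term: (1×0.0484)² = 0.00234
  ΔT term: (1×0.0528)² = 0.00279
Total = 0.00877. Share from m = 0.00364/0.00877 = 0.415.

41.5%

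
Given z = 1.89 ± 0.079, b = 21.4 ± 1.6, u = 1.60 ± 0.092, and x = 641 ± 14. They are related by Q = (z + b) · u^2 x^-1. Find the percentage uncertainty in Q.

Let w = z + b = 23.3. δw = √(δz² + δb²) = √(0.00624 + 2.56) = 1.60, so δw/w = 0.0688.
Q is then a monomial in w, u, x:
δQ/Q = √((δw/w)² + (2·δu/u)² + (-1·δx/x)²) = √(0.00473 + 0.0132 + 0.000477) = 0.136

13.6%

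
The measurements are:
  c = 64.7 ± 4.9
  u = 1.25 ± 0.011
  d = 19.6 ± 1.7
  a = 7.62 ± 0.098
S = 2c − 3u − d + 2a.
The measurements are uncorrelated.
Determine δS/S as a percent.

For a sum/difference, combine absolute errors in quadrature:
  (2·δc)² = 96.0;  (3·δu)² = 0.00109;  (δd)² = 2.89;  (2·δa)² = 0.0384
δS = √(99.0) = 9.95
S = 121, so δS/S = 9.95/121 = 0.0820.

8.20%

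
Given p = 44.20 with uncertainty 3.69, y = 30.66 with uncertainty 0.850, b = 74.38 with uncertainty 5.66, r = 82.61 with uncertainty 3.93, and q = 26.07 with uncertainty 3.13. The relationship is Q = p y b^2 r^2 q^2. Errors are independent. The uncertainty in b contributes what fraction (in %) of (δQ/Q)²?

(δQ/Q)² = (1·δp/p)² + (1·δy/y)² + (2·δb/b)² + (2·δr/r)² + (2·δq/q)²
  p term: (1×0.0835)² = 0.00697
  y term: (1×0.0277)² = 0.000769
  b term: (2×0.0761)² = 0.0232
  r term: (2×0.0476)² = 0.00905
  q term: (2×0.120)² = 0.0577
Total = 0.0976. Share from b = 0.0232/0.0976 = 0.237.

23.7%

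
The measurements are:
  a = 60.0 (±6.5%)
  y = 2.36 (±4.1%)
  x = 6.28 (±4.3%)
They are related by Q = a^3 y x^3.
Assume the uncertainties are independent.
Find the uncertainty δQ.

3e+07

Since Q is a product/quotient, work with relative uncertainties:
  (3·δa/a)² = (3×0.0650)² = 0.0380;  (1·δy/y)² = (1×0.0410)² = 0.00168;  (3·δx/x)² = (3×0.0430)² = 0.0166
δQ/Q = √(0.0563) = 0.237
Q = 1.26e+08, so δQ = 0.237 × 1.26e+08 = 3e+07.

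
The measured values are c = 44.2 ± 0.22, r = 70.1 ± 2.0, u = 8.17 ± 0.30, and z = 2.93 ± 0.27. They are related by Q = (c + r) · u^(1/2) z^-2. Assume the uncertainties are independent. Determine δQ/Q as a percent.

Let w = c + r = 114. δw = √(δc² + δr²) = √(0.0484 + 4.00) = 2.01, so δw/w = 0.0176.
Q is then a monomial in w, u, z:
δQ/Q = √((δw/w)² + (½·δu/u)² + (-2·δz/z)²) = √(0.000310 + 0.000337 + 0.0340) = 0.186

18.6%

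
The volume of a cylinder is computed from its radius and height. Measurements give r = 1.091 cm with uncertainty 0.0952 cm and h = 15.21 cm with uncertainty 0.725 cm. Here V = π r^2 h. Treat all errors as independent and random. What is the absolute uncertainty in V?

Since V is a product/quotient, work with relative uncertainties:
  (2·δr/r)² = (2×0.0873)² = 0.0305;  (1·δh/h)² = (1×0.0477)² = 0.00227
δV/V = √(0.0327) = 0.181
V = 56.88 cm^3, so δV = 0.181 × 56.88 = 10.3 cm^3.

10.3 cm^3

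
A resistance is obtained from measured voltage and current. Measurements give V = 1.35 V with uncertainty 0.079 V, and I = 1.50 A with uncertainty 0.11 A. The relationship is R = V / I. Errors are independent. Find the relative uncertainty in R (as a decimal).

Each factor contributes (exponent × relative error)² to (δR/R)²:
  (1·δV/V)² = (1×0.0585)² = 0.00342;  (-1·δI/I)² = (-1×0.0733)² = 0.00538
δR/R = √(0.00880) = 0.0938

0.0938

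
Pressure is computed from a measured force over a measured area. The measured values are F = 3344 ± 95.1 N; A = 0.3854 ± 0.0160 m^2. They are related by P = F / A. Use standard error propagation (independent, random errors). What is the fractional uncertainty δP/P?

P is a product of powers, so relative uncertainties combine in quadrature:
  (1·δF/F)² = (1×0.0284)² = 0.000809;  (-1·δA/A)² = (-1×0.0415)² = 0.00172
δP/P = √(0.00253) = 0.0503

0.0503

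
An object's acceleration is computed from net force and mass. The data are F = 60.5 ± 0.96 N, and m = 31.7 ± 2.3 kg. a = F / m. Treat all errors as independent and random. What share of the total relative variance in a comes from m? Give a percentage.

(δa/a)² = (1·δF/F)² + (-1·δm/m)²
  F term: (1×0.0159)² = 0.000252
  m term: (-1×0.0726)² = 0.00526
Total = 0.00552. Share from m = 0.00526/0.00552 = 0.954.

95.4%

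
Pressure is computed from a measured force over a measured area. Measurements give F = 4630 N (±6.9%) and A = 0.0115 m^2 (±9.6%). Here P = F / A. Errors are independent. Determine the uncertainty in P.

47600 Pa

Products/powers → add relative errors in quadrature, weighted by exponent:
  (1·δF/F)² = (1×0.0690)² = 0.00476;  (-1·δA/A)² = (-1×0.0960)² = 0.00922
δP/P = √(0.0140) = 0.118
P = 4.03e+05 Pa, so δP = 0.118 × 4.03e+05 = 47600 Pa.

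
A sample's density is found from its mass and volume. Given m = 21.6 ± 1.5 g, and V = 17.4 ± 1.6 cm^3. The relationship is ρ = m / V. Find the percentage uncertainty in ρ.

11.5%

For a monomial ρ ∝ m, V^-1, fractional errors add in quadrature:
  (1·δm/m)² = (1×0.0694)² = 0.00482;  (-1·δV/V)² = (-1×0.0920)² = 0.00846
δρ/ρ = √(0.0133) = 0.115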